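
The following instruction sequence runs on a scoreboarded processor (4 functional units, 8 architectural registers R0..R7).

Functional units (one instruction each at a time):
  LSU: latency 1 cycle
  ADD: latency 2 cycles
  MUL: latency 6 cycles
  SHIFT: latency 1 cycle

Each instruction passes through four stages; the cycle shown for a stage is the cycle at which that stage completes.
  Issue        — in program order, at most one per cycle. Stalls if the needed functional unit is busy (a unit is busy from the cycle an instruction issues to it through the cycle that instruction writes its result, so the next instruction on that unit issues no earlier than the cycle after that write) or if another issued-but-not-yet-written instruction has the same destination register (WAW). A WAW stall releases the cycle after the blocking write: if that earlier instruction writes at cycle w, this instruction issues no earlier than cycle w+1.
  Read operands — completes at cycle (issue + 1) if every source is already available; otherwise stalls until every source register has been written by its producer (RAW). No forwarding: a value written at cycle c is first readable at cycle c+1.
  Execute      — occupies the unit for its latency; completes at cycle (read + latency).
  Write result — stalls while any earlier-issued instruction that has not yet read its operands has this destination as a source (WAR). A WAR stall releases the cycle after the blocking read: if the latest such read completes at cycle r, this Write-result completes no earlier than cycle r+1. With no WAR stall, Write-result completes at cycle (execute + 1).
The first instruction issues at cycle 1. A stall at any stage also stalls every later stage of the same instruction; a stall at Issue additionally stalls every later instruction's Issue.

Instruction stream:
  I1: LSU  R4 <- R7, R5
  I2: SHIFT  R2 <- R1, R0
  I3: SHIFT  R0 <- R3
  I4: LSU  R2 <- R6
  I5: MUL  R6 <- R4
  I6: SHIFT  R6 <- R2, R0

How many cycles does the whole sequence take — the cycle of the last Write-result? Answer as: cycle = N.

c1: issue I1 (LSU)
c2: I1 read-ops; issue I2 (SHIFT)
c3: I1 finished on LSU; I2 read-ops
c4: I1→R4; I2 finished on SHIFT
c5: I2→R2
c6: issue I3 (SHIFT)
c7: I3 read-ops; issue I4 (LSU)
c8: I3 finished on SHIFT; I4 read-ops; issue I5 (MUL)
c9: I3→R0; I4 finished on LSU; I5 read-ops
c10: I4→R2
c15: I5 finished on MUL
c16: I5→R6
c17: issue I6 (SHIFT)
c18: I6 read-ops
c19: I6 finished on SHIFT
c20: I6→R6

cycle = 20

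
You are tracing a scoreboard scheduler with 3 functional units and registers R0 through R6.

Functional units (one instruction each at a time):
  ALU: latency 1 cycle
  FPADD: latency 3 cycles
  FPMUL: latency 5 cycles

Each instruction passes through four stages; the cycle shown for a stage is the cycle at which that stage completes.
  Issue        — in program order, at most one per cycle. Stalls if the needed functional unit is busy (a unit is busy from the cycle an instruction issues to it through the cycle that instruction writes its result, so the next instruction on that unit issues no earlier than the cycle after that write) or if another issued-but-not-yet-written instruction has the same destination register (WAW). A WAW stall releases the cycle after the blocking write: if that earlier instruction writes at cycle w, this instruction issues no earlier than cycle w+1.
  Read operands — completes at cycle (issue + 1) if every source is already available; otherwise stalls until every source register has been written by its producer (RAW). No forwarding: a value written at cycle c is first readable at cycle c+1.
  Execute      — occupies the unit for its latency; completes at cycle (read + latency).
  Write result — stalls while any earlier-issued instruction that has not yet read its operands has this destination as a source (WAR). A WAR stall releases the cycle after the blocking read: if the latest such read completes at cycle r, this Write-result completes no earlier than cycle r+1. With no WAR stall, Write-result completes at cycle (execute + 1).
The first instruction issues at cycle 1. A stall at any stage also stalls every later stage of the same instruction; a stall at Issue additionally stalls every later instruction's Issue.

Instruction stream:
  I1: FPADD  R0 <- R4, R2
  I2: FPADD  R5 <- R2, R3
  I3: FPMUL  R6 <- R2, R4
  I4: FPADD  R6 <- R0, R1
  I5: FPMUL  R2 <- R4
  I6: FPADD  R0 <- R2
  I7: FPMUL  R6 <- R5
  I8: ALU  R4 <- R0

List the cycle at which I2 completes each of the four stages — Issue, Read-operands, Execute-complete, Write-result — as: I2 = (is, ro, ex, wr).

c1: I1 dispatched to FPADD
c2: I1 operands ready
c5: I1 complete
c6: R0←I1
c7: I2 dispatched to FPADD
c8: I2 operands ready · I3 dispatched to FPMUL
c9: I3 operands ready
c11: I2 complete
c12: R5←I2
c14: I3 complete
c15: R6←I3
c16: I4 dispatched to FPADD
c17: I4 operands ready · I5 dispatched to FPMUL
c18: I5 operands ready
c20: I4 complete
c21: R6←I4
c22: I6 dispatched to FPADD
c23: I5 complete
c24: R2←I5
c25: I6 operands ready · I7 dispatched to FPMUL
c26: I7 operands ready · I8 dispatched to ALU
c28: I6 complete
c29: R0←I6
c30: I8 operands ready
c31: I7 complete · I8 complete
c32: R6←I7 · R4←I8

I2 = (7, 8, 11, 12)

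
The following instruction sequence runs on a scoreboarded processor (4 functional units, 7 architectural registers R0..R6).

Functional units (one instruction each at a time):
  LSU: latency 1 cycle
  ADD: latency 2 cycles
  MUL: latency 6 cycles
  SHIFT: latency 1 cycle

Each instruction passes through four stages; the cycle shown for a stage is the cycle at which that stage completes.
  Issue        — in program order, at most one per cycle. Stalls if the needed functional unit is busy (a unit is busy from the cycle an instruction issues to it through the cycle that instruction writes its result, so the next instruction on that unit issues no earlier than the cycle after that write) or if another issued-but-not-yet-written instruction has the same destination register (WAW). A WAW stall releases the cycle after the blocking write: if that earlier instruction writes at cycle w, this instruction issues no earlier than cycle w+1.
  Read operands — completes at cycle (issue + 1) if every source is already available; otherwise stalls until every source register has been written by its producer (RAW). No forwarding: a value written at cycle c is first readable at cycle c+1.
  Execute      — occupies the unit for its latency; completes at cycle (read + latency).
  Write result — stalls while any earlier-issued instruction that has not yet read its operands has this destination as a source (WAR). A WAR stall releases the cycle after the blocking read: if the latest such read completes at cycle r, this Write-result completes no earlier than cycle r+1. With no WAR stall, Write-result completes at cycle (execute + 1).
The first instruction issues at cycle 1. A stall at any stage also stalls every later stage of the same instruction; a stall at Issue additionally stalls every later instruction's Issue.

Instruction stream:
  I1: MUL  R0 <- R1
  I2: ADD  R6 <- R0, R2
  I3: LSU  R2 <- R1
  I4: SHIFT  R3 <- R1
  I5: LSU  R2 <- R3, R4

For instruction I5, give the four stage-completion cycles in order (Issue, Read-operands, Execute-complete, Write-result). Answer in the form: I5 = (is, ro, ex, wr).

t=1  I1 issues→MUL
t=2  I1 reads · I2 issues→ADD
t=3  I3 issues→LSU
t=4  I3 reads · I4 issues→SHIFT
t=5  I3 exec-done · I4 reads
t=6  I4 exec-done
t=7  I4 writes R3
t=8  I1 exec-done
t=9  I1 writes R0
t=10  I2 reads
t=11  I3 writes R2
t=12  I2 exec-done · I5 issues→LSU
t=13  I2 writes R6 · I5 reads
t=14  I5 exec-done
t=15  I5 writes R2

I5 = (12, 13, 14, 15)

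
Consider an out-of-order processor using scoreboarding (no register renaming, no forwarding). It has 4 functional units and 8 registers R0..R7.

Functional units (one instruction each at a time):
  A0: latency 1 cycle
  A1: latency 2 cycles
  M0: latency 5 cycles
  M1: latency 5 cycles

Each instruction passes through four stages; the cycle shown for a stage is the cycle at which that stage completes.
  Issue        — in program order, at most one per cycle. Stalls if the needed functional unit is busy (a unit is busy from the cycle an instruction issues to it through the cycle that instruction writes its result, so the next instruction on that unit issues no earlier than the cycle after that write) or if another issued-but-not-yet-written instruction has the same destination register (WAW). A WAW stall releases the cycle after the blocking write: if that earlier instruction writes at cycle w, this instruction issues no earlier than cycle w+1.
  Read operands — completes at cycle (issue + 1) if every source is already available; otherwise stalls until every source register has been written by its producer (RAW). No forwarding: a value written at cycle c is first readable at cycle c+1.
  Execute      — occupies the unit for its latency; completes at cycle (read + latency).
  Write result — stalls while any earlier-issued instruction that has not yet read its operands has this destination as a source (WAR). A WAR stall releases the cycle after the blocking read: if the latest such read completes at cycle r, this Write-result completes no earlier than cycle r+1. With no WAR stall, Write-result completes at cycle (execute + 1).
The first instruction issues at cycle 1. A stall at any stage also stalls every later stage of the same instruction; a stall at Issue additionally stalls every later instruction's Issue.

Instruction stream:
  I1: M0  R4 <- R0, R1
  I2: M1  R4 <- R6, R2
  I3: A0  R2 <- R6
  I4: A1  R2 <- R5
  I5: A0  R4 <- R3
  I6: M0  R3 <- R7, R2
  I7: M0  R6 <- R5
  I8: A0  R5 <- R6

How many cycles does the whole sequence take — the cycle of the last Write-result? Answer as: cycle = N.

cycle = 36

cycle 1: I1 dispatched to M0
cycle 2: I1 operands ready
cycle 7: I1 complete
cycle 8: R4←I1
cycle 9: I2 dispatched to M1
cycle 10: I2 operands ready; I3 dispatched to A0
cycle 11: I3 operands ready
cycle 12: I3 complete
cycle 13: R2←I3
cycle 14: I4 dispatched to A1
cycle 15: I2 complete; I4 operands ready
cycle 16: R4←I2
cycle 17: I4 complete; I5 dispatched to A0
cycle 18: R2←I4; I5 operands ready; I6 dispatched to M0
cycle 19: I5 complete; I6 operands ready
cycle 20: R4←I5
cycle 24: I6 complete
cycle 25: R3←I6
cycle 26: I7 dispatched to M0
cycle 27: I7 operands ready; I8 dispatched to A0
cycle 32: I7 complete
cycle 33: R6←I7
cycle 34: I8 operands ready
cycle 35: I8 complete
cycle 36: R5←I8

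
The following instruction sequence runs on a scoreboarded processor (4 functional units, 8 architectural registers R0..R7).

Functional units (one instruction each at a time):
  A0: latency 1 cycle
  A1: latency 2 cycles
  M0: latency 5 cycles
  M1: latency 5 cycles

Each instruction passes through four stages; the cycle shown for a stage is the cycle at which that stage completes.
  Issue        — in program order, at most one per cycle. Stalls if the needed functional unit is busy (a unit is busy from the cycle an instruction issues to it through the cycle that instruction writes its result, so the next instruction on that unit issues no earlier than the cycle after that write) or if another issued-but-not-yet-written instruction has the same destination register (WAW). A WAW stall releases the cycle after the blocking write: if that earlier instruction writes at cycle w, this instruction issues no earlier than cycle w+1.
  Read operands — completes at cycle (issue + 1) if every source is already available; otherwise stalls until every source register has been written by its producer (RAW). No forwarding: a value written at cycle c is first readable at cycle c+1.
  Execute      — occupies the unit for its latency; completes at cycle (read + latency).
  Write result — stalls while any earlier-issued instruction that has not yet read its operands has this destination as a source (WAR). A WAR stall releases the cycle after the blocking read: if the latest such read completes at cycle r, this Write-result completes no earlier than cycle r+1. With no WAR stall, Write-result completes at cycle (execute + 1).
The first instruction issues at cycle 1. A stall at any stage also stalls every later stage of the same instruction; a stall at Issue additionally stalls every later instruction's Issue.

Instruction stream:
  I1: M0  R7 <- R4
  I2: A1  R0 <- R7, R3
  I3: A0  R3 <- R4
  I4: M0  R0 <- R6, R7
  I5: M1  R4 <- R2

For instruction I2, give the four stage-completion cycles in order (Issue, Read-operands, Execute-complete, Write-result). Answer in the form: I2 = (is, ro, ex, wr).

c1: I1 dispatched to M0
c2: I1 operands ready | I2 dispatched to A1
c3: I3 dispatched to A0
c4: I3 operands ready
c5: I3 complete
c7: I1 complete
c8: R7←I1
c9: I2 operands ready
c10: R3←I3
c11: I2 complete
c12: R0←I2
c13: I4 dispatched to M0
c14: I4 operands ready | I5 dispatched to M1
c15: I5 operands ready
c19: I4 complete
c20: R0←I4 | I5 complete
c21: R4←I5

I2 = (2, 9, 11, 12)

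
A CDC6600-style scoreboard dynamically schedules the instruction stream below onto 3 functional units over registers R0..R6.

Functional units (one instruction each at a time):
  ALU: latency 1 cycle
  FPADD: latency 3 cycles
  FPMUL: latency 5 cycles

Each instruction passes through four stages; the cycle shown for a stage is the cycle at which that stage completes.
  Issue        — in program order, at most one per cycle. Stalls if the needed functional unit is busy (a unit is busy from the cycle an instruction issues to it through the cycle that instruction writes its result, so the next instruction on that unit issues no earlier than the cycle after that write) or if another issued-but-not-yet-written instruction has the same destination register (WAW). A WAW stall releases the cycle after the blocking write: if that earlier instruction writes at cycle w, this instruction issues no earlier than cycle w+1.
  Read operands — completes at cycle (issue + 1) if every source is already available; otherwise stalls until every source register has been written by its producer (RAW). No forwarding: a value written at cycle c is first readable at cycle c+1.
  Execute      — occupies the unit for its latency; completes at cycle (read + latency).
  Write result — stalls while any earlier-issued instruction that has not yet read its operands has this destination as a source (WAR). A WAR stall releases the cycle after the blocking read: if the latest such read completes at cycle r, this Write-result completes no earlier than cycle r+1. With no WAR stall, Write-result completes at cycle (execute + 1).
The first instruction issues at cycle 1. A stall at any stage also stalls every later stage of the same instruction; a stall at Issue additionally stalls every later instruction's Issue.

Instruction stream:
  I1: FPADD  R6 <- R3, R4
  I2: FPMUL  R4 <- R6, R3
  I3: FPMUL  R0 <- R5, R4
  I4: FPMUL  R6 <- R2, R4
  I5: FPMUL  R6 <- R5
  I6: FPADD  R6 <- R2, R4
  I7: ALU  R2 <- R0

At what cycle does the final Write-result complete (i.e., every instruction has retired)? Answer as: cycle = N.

cycle = 43

I1: IS=1 RO=2 EX=5 WR=6
I2: IS=2 RO=7 EX=12 WR=13  [RAW R6: wait I1 write@6]
I3: IS=14 RO=15 EX=20 WR=21  [struct: FPMUL busy until I2 writes@13]
I4: IS=22 RO=23 EX=28 WR=29  [struct: FPMUL busy until I3 writes@21]
I5: IS=30 RO=31 EX=36 WR=37  [struct: FPMUL busy until I4 writes@29]
I6: IS=38 RO=39 EX=42 WR=43  [WAW R6: wait I5 write@37]
I7: IS=39 RO=40 EX=41 WR=42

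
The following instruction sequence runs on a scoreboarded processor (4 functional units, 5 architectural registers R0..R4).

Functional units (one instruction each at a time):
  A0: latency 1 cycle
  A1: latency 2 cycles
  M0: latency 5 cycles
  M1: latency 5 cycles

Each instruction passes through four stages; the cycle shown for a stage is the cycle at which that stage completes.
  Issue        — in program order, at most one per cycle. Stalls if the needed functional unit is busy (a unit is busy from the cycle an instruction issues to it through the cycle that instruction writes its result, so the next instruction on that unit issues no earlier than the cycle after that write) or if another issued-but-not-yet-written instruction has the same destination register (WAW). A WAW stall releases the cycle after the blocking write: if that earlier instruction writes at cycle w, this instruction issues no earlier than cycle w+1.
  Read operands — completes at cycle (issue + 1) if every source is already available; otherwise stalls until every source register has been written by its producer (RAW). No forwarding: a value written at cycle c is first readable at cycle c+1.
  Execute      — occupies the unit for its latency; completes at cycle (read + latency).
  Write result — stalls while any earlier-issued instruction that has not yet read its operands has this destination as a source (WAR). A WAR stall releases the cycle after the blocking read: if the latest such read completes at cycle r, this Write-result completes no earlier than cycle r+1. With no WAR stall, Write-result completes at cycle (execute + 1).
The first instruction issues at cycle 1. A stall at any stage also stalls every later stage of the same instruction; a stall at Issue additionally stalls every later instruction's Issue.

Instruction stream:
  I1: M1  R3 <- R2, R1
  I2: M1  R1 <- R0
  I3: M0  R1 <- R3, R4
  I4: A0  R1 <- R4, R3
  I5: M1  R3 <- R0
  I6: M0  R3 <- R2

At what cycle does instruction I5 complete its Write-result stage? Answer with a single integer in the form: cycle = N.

cycle = 33

I1: IS=1 RO=2 EX=7 WR=8
I2: IS=9 RO=10 EX=15 WR=16  [struct: M1 busy until I1 writes@8]
I3: IS=17 RO=18 EX=23 WR=24  [WAW R1: wait I2 write@16]
I4: IS=25 RO=26 EX=27 WR=28  [WAW R1: wait I3 write@24]
I5: IS=26 RO=27 EX=32 WR=33
I6: IS=34 RO=35 EX=40 WR=41  [WAW R3: wait I5 write@33]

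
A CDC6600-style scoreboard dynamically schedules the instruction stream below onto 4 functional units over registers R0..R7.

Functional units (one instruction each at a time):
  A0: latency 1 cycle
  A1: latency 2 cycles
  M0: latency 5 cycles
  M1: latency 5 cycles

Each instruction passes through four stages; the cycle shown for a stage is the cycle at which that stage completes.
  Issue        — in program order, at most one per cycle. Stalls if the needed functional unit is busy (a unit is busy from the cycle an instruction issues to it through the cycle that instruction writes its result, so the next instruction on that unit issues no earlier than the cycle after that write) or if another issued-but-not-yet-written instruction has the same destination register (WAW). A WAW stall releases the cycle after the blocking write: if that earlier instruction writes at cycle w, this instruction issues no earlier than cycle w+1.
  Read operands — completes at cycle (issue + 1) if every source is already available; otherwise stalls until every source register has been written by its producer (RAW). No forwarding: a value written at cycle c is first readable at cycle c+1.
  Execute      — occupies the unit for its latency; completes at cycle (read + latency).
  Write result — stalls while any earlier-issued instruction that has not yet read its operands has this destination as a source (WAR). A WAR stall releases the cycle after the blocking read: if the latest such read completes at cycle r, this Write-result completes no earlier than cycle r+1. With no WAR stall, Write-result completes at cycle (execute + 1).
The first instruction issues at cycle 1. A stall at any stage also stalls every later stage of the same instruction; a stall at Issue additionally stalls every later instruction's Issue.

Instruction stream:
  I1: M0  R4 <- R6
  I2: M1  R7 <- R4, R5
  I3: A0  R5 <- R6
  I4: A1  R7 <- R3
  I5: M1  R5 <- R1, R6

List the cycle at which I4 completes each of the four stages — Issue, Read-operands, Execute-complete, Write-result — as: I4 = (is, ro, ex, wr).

I1  is:1  ro:2  ex:7  wr:8
I2  is:2  ro:9  ex:14  wr:15  — RAW R4: wait I1 write@8
I3  is:3  ro:4  ex:5  wr:10  — WAR R5: wait I2 read@9
I4  is:16  ro:17  ex:19  wr:20  — WAW R7: wait I2 write@15
I5  is:17  ro:18  ex:23  wr:24

I4 = (16, 17, 19, 20)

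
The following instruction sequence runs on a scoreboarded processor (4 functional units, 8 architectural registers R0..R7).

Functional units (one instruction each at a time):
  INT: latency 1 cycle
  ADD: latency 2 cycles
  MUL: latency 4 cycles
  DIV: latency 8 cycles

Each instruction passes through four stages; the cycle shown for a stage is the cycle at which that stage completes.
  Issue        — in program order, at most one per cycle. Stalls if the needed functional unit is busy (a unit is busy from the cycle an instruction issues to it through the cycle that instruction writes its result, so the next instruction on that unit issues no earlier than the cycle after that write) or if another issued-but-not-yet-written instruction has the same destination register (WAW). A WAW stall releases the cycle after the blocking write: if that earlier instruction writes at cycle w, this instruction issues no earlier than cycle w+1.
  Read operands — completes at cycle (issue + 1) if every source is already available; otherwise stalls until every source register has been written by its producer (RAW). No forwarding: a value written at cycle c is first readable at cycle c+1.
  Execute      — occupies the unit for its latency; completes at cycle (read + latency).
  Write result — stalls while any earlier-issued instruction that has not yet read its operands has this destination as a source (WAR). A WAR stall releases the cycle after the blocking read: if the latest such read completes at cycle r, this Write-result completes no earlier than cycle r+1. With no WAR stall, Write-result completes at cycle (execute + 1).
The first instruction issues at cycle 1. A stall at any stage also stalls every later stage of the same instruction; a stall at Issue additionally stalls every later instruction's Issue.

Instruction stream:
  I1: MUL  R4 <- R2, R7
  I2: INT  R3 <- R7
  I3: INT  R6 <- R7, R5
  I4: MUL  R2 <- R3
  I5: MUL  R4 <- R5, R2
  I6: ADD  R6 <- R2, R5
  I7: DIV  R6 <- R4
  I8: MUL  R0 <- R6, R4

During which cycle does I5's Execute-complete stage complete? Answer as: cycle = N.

t=1  I1 dispatched to MUL
t=2  I1 operands ready | I2 dispatched to INT
t=3  I2 operands ready
t=4  I2 complete
t=5  R3←I2
t=6  I1 complete | I3 dispatched to INT
t=7  R4←I1 | I3 operands ready
t=8  I3 complete | I4 dispatched to MUL
t=9  R6←I3 | I4 operands ready
t=13  I4 complete
t=14  R2←I4
t=15  I5 dispatched to MUL
t=16  I5 operands ready | I6 dispatched to ADD
t=17  I6 operands ready
t=19  I6 complete
t=20  I5 complete | R6←I6
t=21  R4←I5 | I7 dispatched to DIV
t=22  I7 operands ready | I8 dispatched to MUL
t=30  I7 complete
t=31  R6←I7
t=32  I8 operands ready
t=36  I8 complete
t=37  R0←I8

cycle = 20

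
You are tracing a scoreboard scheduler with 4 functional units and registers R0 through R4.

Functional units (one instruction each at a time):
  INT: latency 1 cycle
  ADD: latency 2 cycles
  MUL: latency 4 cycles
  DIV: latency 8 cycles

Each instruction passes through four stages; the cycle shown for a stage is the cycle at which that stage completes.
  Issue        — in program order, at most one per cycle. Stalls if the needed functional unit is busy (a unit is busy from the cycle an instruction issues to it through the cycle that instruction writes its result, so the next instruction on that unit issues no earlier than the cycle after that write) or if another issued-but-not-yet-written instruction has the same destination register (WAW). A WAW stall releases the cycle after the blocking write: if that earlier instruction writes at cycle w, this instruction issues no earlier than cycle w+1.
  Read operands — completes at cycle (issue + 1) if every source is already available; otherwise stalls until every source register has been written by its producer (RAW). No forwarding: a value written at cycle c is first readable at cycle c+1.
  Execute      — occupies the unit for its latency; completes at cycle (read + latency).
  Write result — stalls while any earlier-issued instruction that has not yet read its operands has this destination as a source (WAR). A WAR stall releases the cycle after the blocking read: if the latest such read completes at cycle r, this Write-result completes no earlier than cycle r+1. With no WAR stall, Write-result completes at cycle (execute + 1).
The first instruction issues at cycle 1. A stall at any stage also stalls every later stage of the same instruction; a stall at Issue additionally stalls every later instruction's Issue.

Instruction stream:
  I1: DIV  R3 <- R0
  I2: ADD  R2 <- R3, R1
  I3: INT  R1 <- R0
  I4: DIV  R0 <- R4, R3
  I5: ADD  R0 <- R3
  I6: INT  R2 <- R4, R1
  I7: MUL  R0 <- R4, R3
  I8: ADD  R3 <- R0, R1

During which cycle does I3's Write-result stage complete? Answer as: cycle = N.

I1: IS=1 RO=2 EX=10 WR=11
I2: IS=2 RO=12 EX=14 WR=15  [RAW R3: wait I1 write@11]
I3: IS=3 RO=4 EX=5 WR=13  [WAR R1: wait I2 read@12]
I4: IS=12 RO=13 EX=21 WR=22  [struct: DIV busy until I1 writes@11]
I5: IS=23 RO=24 EX=26 WR=27  [WAW R0: wait I4 write@22]
I6: IS=24 RO=25 EX=26 WR=27
I7: IS=28 RO=29 EX=33 WR=34  [WAW R0: wait I5 write@27]
I8: IS=29 RO=35 EX=37 WR=38  [RAW R0: wait I7 write@34]

cycle = 13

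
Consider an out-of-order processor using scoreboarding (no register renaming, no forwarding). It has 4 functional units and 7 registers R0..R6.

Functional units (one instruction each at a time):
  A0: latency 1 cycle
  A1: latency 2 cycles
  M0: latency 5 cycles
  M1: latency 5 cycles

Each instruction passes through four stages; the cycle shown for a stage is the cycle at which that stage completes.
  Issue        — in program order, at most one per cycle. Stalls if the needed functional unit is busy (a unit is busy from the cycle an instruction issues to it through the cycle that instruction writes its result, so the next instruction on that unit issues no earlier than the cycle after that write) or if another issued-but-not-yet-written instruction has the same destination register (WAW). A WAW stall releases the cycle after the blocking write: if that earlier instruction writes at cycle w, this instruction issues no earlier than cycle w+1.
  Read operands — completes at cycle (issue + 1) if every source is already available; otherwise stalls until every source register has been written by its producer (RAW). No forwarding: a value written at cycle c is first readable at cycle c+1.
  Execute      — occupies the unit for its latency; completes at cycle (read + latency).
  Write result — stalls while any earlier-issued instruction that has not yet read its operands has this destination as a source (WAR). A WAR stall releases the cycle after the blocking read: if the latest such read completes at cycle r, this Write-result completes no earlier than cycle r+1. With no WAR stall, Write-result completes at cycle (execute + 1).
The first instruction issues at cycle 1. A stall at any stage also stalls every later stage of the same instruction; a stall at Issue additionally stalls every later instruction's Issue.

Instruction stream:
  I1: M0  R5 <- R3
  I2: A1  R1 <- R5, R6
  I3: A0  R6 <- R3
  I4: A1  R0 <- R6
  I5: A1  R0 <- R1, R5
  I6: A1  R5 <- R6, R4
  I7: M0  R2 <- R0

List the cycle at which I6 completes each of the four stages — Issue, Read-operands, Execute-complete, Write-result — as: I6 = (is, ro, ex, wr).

c1: I1→M0
c2: I1 RO · I2→A1
c3: I3→A0
c4: I3 RO
c5: I3 EX
c7: I1 EX
c8: I1 WR R5
c9: I2 RO
c10: I3 WR R6
c11: I2 EX
c12: I2 WR R1
c13: I4→A1
c14: I4 RO
c16: I4 EX
c17: I4 WR R0
c18: I5→A1
c19: I5 RO
c21: I5 EX
c22: I5 WR R0
c23: I6→A1
c24: I6 RO · I7→M0
c25: I7 RO
c26: I6 EX
c27: I6 WR R5
c30: I7 EX
c31: I7 WR R2

I6 = (23, 24, 26, 27)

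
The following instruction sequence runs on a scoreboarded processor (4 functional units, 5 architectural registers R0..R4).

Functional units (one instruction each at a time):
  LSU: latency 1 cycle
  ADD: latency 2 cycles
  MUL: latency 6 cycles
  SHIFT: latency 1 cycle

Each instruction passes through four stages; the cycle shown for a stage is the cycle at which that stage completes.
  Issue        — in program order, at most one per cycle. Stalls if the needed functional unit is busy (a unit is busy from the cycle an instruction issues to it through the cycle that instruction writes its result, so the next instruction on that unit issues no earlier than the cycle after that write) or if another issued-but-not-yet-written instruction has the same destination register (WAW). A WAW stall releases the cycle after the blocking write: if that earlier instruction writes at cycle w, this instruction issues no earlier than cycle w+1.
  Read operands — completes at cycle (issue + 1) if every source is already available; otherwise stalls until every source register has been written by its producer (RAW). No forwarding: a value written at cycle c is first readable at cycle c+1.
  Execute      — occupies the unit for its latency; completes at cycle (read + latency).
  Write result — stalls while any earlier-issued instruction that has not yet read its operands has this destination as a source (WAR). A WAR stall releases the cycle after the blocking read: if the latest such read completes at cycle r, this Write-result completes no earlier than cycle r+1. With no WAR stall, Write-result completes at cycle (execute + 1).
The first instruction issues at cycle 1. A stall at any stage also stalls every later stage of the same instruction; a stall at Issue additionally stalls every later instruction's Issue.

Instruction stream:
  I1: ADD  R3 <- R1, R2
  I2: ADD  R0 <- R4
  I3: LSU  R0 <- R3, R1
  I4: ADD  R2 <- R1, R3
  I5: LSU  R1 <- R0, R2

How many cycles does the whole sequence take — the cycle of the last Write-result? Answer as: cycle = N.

I1  is:1  ro:2  ex:4  wr:5
I2  is:6  ro:7  ex:9  wr:10  — struct: ADD busy until I1 writes@5
I3  is:11  ro:12  ex:13  wr:14  — WAW R0: wait I2 write@10
I4  is:12  ro:13  ex:15  wr:16
I5  is:15  ro:17  ex:18  wr:19  — struct: LSU busy until I3 writes@14, RAW R2: wait I4 write@16

cycle = 19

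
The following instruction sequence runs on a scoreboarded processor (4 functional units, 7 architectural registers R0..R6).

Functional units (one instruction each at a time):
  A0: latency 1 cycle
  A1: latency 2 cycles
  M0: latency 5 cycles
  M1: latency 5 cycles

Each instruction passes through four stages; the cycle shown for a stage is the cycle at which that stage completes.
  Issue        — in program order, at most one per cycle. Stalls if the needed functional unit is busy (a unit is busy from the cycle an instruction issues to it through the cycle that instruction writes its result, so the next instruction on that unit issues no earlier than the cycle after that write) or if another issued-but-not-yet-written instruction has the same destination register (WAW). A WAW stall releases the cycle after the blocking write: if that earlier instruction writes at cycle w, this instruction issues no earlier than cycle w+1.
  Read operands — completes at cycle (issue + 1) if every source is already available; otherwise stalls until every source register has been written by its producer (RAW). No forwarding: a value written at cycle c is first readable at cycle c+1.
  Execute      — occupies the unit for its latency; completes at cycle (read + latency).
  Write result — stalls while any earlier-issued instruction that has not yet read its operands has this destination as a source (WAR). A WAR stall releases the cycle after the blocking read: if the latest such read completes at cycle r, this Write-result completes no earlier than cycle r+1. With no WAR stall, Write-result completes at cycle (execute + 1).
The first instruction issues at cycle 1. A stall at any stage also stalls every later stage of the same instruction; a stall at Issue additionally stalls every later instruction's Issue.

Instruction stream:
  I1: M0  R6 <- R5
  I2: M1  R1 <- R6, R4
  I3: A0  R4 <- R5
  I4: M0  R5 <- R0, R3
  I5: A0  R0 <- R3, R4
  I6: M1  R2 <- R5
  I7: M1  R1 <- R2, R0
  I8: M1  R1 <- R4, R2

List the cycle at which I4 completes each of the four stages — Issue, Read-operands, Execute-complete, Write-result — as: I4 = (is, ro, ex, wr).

I1: IS=1 RO=2 EX=7 WR=8
I2: IS=2 RO=9 EX=14 WR=15  [RAW R6: wait I1 write@8]
I3: IS=3 RO=4 EX=5 WR=10  [WAR R4: wait I2 read@9]
I4: IS=9 RO=10 EX=15 WR=16  [struct: M0 busy until I1 writes@8]
I5: IS=11 RO=12 EX=13 WR=14  [struct: A0 busy until I3 writes@10]
I6: IS=16 RO=17 EX=22 WR=23  [struct: M1 busy until I2 writes@15]
I7: IS=24 RO=25 EX=30 WR=31  [struct: M1 busy until I6 writes@23]
I8: IS=32 RO=33 EX=38 WR=39  [struct: M1 busy until I7 writes@31]

I4 = (9, 10, 15, 16)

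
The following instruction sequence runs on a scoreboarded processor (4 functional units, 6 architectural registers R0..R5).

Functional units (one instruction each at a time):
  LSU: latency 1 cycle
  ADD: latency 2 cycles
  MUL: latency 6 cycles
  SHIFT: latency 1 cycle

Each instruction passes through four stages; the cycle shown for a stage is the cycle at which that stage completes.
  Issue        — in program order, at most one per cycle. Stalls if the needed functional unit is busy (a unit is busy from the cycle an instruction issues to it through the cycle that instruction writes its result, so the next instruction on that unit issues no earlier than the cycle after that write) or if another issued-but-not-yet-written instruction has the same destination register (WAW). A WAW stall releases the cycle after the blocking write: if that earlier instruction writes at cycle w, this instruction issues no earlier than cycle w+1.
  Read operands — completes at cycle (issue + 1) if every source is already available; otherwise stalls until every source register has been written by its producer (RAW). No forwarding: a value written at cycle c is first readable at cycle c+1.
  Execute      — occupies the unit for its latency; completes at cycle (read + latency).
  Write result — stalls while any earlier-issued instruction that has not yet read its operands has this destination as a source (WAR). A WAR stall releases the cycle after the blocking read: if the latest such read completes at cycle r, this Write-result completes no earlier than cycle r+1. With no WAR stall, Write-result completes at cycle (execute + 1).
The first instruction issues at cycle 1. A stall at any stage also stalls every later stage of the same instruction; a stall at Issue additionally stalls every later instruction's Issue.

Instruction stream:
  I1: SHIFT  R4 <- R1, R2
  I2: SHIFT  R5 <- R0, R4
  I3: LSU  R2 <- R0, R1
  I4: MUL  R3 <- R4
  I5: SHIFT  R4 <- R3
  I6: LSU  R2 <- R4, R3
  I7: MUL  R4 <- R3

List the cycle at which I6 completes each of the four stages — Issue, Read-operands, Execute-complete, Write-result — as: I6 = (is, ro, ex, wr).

[1] I1 issues→SHIFT
[2] I1 reads
[3] I1 exec-done
[4] I1 writes R4
[5] I2 issues→SHIFT
[6] I2 reads; I3 issues→LSU
[7] I2 exec-done; I3 reads; I4 issues→MUL
[8] I2 writes R5; I3 exec-done; I4 reads
[9] I3 writes R2; I5 issues→SHIFT
[10] I6 issues→LSU
[14] I4 exec-done
[15] I4 writes R3
[16] I5 reads
[17] I5 exec-done
[18] I5 writes R4
[19] I6 reads; I7 issues→MUL
[20] I6 exec-done; I7 reads
[21] I6 writes R2
[26] I7 exec-done
[27] I7 writes R4

I6 = (10, 19, 20, 21)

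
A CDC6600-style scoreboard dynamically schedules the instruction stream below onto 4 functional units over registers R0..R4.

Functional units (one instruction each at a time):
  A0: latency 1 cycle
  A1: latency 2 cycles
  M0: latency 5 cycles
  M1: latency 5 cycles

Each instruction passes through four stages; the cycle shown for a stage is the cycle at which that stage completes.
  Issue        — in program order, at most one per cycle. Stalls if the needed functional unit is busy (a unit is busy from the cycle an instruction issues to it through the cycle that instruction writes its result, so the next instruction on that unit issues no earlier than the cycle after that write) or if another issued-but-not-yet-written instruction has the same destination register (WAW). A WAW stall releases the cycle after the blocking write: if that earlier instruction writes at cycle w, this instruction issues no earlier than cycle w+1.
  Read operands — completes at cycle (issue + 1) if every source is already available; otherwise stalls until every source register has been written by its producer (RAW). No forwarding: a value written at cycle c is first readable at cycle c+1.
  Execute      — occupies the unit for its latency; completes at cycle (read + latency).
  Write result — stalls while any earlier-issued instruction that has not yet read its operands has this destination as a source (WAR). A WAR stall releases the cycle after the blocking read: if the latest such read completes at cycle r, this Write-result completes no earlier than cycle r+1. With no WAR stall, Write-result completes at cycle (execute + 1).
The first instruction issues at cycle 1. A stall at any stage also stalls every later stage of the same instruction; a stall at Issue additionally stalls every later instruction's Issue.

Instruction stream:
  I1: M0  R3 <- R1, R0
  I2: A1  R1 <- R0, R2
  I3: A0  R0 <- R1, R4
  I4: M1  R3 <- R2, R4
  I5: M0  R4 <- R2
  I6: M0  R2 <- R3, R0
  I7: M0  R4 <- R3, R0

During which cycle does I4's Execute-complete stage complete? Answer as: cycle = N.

cycle = 15

1) issue 1, read 2, done 7, write 8
2) issue 2, read 3, done 5, write 6
3) issue 3, read 7, done 8, write 9  <RAW R1: wait I2 write@6>
4) issue 9, read 10, done 15, write 16  <WAW R3: wait I1 write@8>
5) issue 10, read 11, done 16, write 17
6) issue 18, read 19, done 24, write 25  <struct: M0 busy until I5 writes@17>
7) issue 26, read 27, done 32, write 33  <struct: M0 busy until I6 writes@25>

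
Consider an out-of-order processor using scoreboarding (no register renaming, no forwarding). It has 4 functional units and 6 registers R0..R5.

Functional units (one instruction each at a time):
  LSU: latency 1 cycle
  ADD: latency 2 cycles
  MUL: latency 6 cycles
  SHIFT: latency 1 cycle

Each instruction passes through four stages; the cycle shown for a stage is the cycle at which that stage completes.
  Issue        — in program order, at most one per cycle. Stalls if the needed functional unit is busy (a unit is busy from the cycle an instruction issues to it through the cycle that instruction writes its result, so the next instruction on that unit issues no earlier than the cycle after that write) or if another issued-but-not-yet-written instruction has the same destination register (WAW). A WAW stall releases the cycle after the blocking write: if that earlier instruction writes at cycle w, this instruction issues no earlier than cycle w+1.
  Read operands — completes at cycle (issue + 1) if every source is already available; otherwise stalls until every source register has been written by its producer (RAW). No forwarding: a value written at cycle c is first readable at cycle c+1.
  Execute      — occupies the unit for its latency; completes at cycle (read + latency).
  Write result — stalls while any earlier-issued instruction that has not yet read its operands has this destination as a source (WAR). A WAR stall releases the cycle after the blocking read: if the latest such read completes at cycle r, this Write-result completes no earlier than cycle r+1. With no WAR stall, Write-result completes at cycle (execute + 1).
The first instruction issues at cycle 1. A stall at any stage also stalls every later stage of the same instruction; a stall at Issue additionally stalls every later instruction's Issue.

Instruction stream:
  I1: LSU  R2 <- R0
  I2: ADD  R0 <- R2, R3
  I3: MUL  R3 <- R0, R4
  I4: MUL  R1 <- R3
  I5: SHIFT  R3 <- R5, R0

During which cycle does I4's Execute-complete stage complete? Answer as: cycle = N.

cycle = 24

[1] I1 issues→LSU
[2] I1 reads | I2 issues→ADD
[3] I1 exec-done | I3 issues→MUL
[4] I1 writes R2
[5] I2 reads
[7] I2 exec-done
[8] I2 writes R0
[9] I3 reads
[15] I3 exec-done
[16] I3 writes R3
[17] I4 issues→MUL
[18] I4 reads | I5 issues→SHIFT
[19] I5 reads
[20] I5 exec-done
[21] I5 writes R3
[24] I4 exec-done
[25] I4 writes R1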